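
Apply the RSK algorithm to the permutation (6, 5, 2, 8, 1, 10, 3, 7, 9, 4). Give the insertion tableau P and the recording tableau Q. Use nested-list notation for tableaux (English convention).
P = [[1, 3, 4, 9], [2, 7, 10], [5, 8], [6]], Q = [[1, 4, 6, 9], [2, 7, 8], [3, 10], [5]]

Insert each entry of the permutation into P by Schensted row insertion, recording in Q the position of each new cell.

Insert 6: appended to row 1. P = [[6]].
Insert 5: 5 bumps 6 from row 1; 6 starts row 2. P = [[5], [6]].
Insert 2: 2 bumps 5 from row 1; 5 bumps 6 from row 2; 6 starts row 3. P = [[2], [5], [6]].
Insert 8: appended to row 1. P = [[2, 8], [5], [6]].
Insert 1: 1 bumps 2 from row 1; 2 bumps 5 from row 2; 5 bumps 6 from row 3; 6 starts row 4. P = [[1, 8], [2], [5], [6]].
Insert 10: appended to row 1. P = [[1, 8, 10], [2], [5], [6]].
Insert 3: 3 bumps 8 from row 1; 8 appends to row 2. P = [[1, 3, 10], [2, 8], [5], [6]].
Insert 7: 7 bumps 10 from row 1; 10 appends to row 2. P = [[1, 3, 7], [2, 8, 10], [5], [6]].
Insert 9: appended to row 1. P = [[1, 3, 7, 9], [2, 8, 10], [5], [6]].
Insert 4: 4 bumps 7 from row 1; 7 bumps 8 from row 2; 8 appends to row 3. P = [[1, 3, 4, 9], [2, 7, 10], [5, 8], [6]].

So P = [[1, 3, 4, 9], [2, 7, 10], [5, 8], [6]], Q = [[1, 4, 6, 9], [2, 7, 8], [3, 10], [5]].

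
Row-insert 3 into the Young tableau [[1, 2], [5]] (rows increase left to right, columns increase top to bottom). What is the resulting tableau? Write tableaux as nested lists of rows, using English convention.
3 is larger than every entry of row 1, so it is appended to row 1. The new tableau is [[1, 2, 3], [5]].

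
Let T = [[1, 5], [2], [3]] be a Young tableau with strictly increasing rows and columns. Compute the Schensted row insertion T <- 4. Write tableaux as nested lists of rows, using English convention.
In row 1, 4 replaces 5 (the leftmost entry greater than 4); 5 is bumped to row 2. 5 is appended to row 2. The new tableau is [[1, 4], [2, 5], [3]].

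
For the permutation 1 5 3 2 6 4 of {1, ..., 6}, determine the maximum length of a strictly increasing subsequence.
3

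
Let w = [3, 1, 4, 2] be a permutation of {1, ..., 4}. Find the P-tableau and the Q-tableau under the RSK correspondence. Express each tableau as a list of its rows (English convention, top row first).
Insert each entry of the permutation into P by Schensted row insertion, recording in Q the position of each new cell.

After inserting 3: P = [[3]].
After inserting 1: P = [[1], [3]].
After inserting 4: P = [[1, 4], [3]].
After inserting 2: P = [[1, 2], [3, 4]].

So P = [[1, 2], [3, 4]], Q = [[1, 3], [2, 4]].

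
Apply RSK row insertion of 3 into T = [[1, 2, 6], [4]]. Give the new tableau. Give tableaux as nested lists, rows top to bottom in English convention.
In row 1, 3 replaces 6 (the leftmost entry greater than 3); 6 is bumped to row 2. 6 is appended to row 2. The new tableau is [[1, 2, 3], [4, 6]].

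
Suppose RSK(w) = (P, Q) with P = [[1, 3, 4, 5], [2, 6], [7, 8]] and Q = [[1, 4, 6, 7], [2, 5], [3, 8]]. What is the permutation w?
Reverse the RSK construction: for i from n down to 1, find the cell of Q containing i, remove the entry at that cell from P, and reverse-bump it up through P; the value ejected from row 1 is w(i).

Step i=8: Q has 8 at row 3, column 2; remove 8 from row 3 of P and reverse-bump: 8 enters row 2 and ejects 6; 6 enters row 1 and ejects 5. So w(8) = 5. P is now [[1, 3, 4, 6], [2, 8], [7]].
Step i=7: Q has 7 at row 1, column 4; remove that cell from P, ejecting 6. So w(7) = 6. P is now [[1, 3, 4], [2, 8], [7]].
Step i=6: Q has 6 at row 1, column 3; remove that cell from P, ejecting 4. So w(6) = 4. P is now [[1, 3], [2, 8], [7]].
Step i=5: Q has 5 at row 2, column 2; remove 8 from row 2 of P and reverse-bump: 8 enters row 1 and ejects 3. So w(5) = 3. P is now [[1, 8], [2], [7]].
Step i=4: Q has 4 at row 1, column 2; remove that cell from P, ejecting 8. So w(4) = 8. P is now [[1], [2], [7]].
Step i=3: Q has 3 at row 3, column 1; remove 7 from row 3 of P and reverse-bump: 7 enters row 2 and ejects 2; 2 enters row 1 and ejects 1. So w(3) = 1. P is now [[2], [7]].
Step i=2: Q has 2 at row 2, column 1; remove 7 from row 2 of P and reverse-bump: 7 enters row 1 and ejects 2. So w(2) = 2. P is now [[7]].
Step i=1: Q has 1 at row 1, column 1; remove that cell from P, ejecting 7. So w(1) = 7. P is now [].

So w = 7 2 1 8 3 4 6 5.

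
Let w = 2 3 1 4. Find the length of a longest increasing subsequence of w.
3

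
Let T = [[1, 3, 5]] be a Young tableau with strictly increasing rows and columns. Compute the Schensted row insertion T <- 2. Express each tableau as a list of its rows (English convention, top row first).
In row 1, 2 replaces 3 (the leftmost entry greater than 2); 3 is bumped to row 2. 3 starts a new row 2. The new tableau is [[1, 2, 5], [3]].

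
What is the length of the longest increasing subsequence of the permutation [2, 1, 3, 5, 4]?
3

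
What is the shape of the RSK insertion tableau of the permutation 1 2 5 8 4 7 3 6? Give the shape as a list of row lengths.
Row-insert each entry into an empty tableau.

After inserting 1: P = [[1]].
After inserting 2: P = [[1, 2]].
After inserting 5: P = [[1, 2, 5]].
After inserting 8: P = [[1, 2, 5, 8]].
After inserting 4: P = [[1, 2, 4, 8], [5]].
After inserting 7: P = [[1, 2, 4, 7], [5, 8]].
After inserting 3: P = [[1, 2, 3, 7], [4, 8], [5]].
After inserting 6: P = [[1, 2, 3, 6], [4, 7], [5, 8]].

The final insertion tableau P = [[1, 2, 3, 6], [4, 7], [5, 8]] has shape [4, 2, 2].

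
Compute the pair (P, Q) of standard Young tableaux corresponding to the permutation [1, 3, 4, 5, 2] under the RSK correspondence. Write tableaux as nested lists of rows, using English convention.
P = [[1, 2, 4, 5], [3]], Q = [[1, 2, 3, 4], [5]]

Insert each entry of the permutation into P by Schensted row insertion, recording in Q the position of each new cell.

Insert 1: appended to row 1. P = [[1]].
Insert 3: appended to row 1. P = [[1, 3]].
Insert 4: appended to row 1. P = [[1, 3, 4]].
Insert 5: appended to row 1. P = [[1, 3, 4, 5]].
Insert 2: 2 bumps 3 from row 1; 3 starts row 2. P = [[1, 2, 4, 5], [3]].

So P = [[1, 2, 4, 5], [3]], Q = [[1, 2, 3, 4], [5]].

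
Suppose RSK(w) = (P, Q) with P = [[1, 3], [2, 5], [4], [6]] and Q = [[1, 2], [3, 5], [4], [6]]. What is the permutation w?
Reverse the RSK construction: for i from n down to 1, find the cell of Q containing i, remove the entry at that cell from P, and reverse-bump it up through P; the value ejected from row 1 is w(i).

Step i=6: Q has 6 at row 4, column 1; remove 6 from row 4 of P and reverse-bump: 6 enters row 3 and ejects 4; 4 enters row 2 and ejects 2; 2 enters row 1 and ejects 1. So w(6) = 1. P is now [[2, 3], [4, 5], [6]].
Step i=5: Q has 5 at row 2, column 2; remove 5 from row 2 of P and reverse-bump: 5 enters row 1 and ejects 3. So w(5) = 3. P is now [[2, 5], [4], [6]].
Step i=4: Q has 4 at row 3, column 1; remove 6 from row 3 of P and reverse-bump: 6 enters row 2 and ejects 4; 4 enters row 1 and ejects 2. So w(4) = 2. P is now [[4, 5], [6]].
Step i=3: Q has 3 at row 2, column 1; remove 6 from row 2 of P and reverse-bump: 6 enters row 1 and ejects 5. So w(3) = 5. P is now [[4, 6]].
Step i=2: Q has 2 at row 1, column 2; remove that cell from P, ejecting 6. So w(2) = 6. P is now [[4]].
Step i=1: Q has 1 at row 1, column 1; remove that cell from P, ejecting 4. So w(1) = 4. P is now [].

So w = 4 6 5 2 3 1.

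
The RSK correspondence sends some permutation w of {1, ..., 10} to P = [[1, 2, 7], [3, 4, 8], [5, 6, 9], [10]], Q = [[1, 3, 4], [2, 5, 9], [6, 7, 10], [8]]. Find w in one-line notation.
Reverse the RSK construction: for i from n down to 1, find the cell of Q containing i, remove the entry at that cell from P, and reverse-bump it up through P; the value ejected from row 1 is w(i).

Step i=10: Q has 10 at row 3, column 3; remove 9 from row 3 of P and reverse-bump: 9 enters row 2 and ejects 8; 8 enters row 1 and ejects 7. So w(10) = 7. P is now [[1, 2, 8], [3, 4, 9], [5, 6], [10]].
Step i=9: Q has 9 at row 2, column 3; remove 9 from row 2 of P and reverse-bump: 9 enters row 1 and ejects 8. So w(9) = 8. P is now [[1, 2, 9], [3, 4], [5, 6], [10]].
Step i=8: Q has 8 at row 4, column 1; remove 10 from row 4 of P and reverse-bump: 10 enters row 3 and ejects 6; 6 enters row 2 and ejects 4; 4 enters row 1 and ejects 2. So w(8) = 2. P is now [[1, 4, 9], [3, 6], [5, 10]].
Step i=7: Q has 7 at row 3, column 2; remove 10 from row 3 of P and reverse-bump: 10 enters row 2 and ejects 6; 6 enters row 1 and ejects 4. So w(7) = 4. P is now [[1, 6, 9], [3, 10], [5]].
Step i=6: Q has 6 at row 3, column 1; remove 5 from row 3 of P and reverse-bump: 5 enters row 2 and ejects 3; 3 enters row 1 and ejects 1. So w(6) = 1. P is now [[3, 6, 9], [5, 10]].
Step i=5: Q has 5 at row 2, column 2; remove 10 from row 2 of P and reverse-bump: 10 enters row 1 and ejects 9. So w(5) = 9. P is now [[3, 6, 10], [5]].
Step i=4: Q has 4 at row 1, column 3; remove that cell from P, ejecting 10. So w(4) = 10. P is now [[3, 6], [5]].
Step i=3: Q has 3 at row 1, column 2; remove that cell from P, ejecting 6. So w(3) = 6. P is now [[3], [5]].
Step i=2: Q has 2 at row 2, column 1; remove 5 from row 2 of P and reverse-bump: 5 enters row 1 and ejects 3. So w(2) = 3. P is now [[5]].
Step i=1: Q has 1 at row 1, column 1; remove that cell from P, ejecting 5. So w(1) = 5. P is now [].

So w = 5 3 6 10 9 1 4 2 8 7.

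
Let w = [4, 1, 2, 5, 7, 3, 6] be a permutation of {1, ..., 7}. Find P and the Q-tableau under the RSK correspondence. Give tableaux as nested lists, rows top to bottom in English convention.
Insert each entry of the permutation into P by Schensted row insertion, recording in Q the position of each new cell.

Insert 4: appended to row 1. P = [[4]].
Insert 1: 1 bumps 4 from row 1; 4 starts row 2. P = [[1], [4]].
Insert 2: appended to row 1. P = [[1, 2], [4]].
Insert 5: appended to row 1. P = [[1, 2, 5], [4]].
Insert 7: appended to row 1. P = [[1, 2, 5, 7], [4]].
Insert 3: 3 bumps 5 from row 1; 5 appends to row 2. P = [[1, 2, 3, 7], [4, 5]].
Insert 6: 6 bumps 7 from row 1; 7 appends to row 2. P = [[1, 2, 3, 6], [4, 5, 7]].

So P = [[1, 2, 3, 6], [4, 5, 7]], Q = [[1, 3, 4, 5], [2, 6, 7]].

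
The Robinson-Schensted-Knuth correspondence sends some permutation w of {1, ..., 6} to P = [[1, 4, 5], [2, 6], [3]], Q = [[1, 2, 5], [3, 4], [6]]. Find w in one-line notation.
Reverse the RSK construction: for i from n down to 1, find the cell of Q containing i, remove the entry at that cell from P, and reverse-bump it up through P; the value ejected from row 1 is w(i).

Step i=6: Q has 6 at row 3, column 1; remove 3 from row 3 of P and reverse-bump: 3 enters row 2 and ejects 2; 2 enters row 1 and ejects 1. So w(6) = 1. P is now [[2, 4, 5], [3, 6]].
Step i=5: Q has 5 at row 1, column 3; remove that cell from P, ejecting 5. So w(5) = 5. P is now [[2, 4], [3, 6]].
Step i=4: Q has 4 at row 2, column 2; remove 6 from row 2 of P and reverse-bump: 6 enters row 1 and ejects 4. So w(4) = 4. P is now [[2, 6], [3]].
Step i=3: Q has 3 at row 2, column 1; remove 3 from row 2 of P and reverse-bump: 3 enters row 1 and ejects 2. So w(3) = 2. P is now [[3, 6]].
Step i=2: Q has 2 at row 1, column 2; remove that cell from P, ejecting 6. So w(2) = 6. P is now [[3]].
Step i=1: Q has 1 at row 1, column 1; remove that cell from P, ejecting 3. So w(1) = 3. P is now [].

So w = 3 6 2 4 5 1.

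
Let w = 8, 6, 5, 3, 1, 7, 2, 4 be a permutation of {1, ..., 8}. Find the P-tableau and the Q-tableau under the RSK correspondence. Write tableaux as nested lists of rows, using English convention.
Insert each entry of the permutation into P by Schensted row insertion, recording in Q the position of each new cell.

Insert 8: appended to row 1. P = [[8]].
Insert 6: 6 bumps 8 from row 1; 8 starts row 2. P = [[6], [8]].
Insert 5: 5 bumps 6 from row 1; 6 bumps 8 from row 2; 8 starts row 3. P = [[5], [6], [8]].
Insert 3: 3 bumps 5 from row 1; 5 bumps 6 from row 2; 6 bumps 8 from row 3; 8 starts row 4. P = [[3], [5], [6], [8]].
Insert 1: 1 bumps 3 from row 1; 3 bumps 5 from row 2; 5 bumps 6 from row 3; 6 bumps 8 from row 4; 8 starts row 5. P = [[1], [3], [5], [6], [8]].
Insert 7: appended to row 1. P = [[1, 7], [3], [5], [6], [8]].
Insert 2: 2 bumps 7 from row 1; 7 appends to row 2. P = [[1, 2], [3, 7], [5], [6], [8]].
Insert 4: appended to row 1. P = [[1, 2, 4], [3, 7], [5], [6], [8]].

So P = [[1, 2, 4], [3, 7], [5], [6], [8]], Q = [[1, 6, 8], [2, 7], [3], [4], [5]].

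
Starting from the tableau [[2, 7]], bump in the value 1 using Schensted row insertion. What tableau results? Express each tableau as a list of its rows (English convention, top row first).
[[1, 7], [2]]

In row 1, 1 replaces 2 (the leftmost entry greater than 1); 2 is bumped to row 2. 2 starts a new row 2. The new tableau is [[1, 7], [2]].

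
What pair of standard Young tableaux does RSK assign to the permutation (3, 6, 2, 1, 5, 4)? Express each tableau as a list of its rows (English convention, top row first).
Insert each entry of the permutation into P by Schensted row insertion, recording in Q the position of each new cell.

After inserting 3: P = [[3]].
After inserting 6: P = [[3, 6]].
After inserting 2: P = [[2, 6], [3]].
After inserting 1: P = [[1, 6], [2], [3]].
After inserting 5: P = [[1, 5], [2, 6], [3]].
After inserting 4: P = [[1, 4], [2, 5], [3, 6]].

So P = [[1, 4], [2, 5], [3, 6]], Q = [[1, 2], [3, 5], [4, 6]].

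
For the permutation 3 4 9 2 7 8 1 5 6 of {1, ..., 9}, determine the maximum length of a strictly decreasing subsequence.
3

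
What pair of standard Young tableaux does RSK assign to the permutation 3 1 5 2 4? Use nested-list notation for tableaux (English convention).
Insert each entry of the permutation into P by Schensted row insertion, recording in Q the position of each new cell.

After inserting 3: P = [[3]].
After inserting 1: P = [[1], [3]].
After inserting 5: P = [[1, 5], [3]].
After inserting 2: P = [[1, 2], [3, 5]].
After inserting 4: P = [[1, 2, 4], [3, 5]].

So P = [[1, 2, 4], [3, 5]], Q = [[1, 3, 5], [2, 4]].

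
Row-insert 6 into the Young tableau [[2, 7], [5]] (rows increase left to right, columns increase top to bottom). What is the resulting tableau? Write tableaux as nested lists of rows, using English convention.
[[2, 6], [5, 7]]

In row 1, 6 replaces 7 (the leftmost entry greater than 6); 7 is bumped to row 2. 7 is appended to row 2. The new tableau is [[2, 6], [5, 7]].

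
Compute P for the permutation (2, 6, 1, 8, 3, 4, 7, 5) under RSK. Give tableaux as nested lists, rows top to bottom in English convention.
P = [[1, 3, 4, 5], [2, 6, 7], [8]]

Insert 2: appended to row 1. P = [[2]].
Insert 6: appended to row 1. P = [[2, 6]].
Insert 1: 1 bumps 2 from row 1; 2 starts row 2. P = [[1, 6], [2]].
Insert 8: appended to row 1. P = [[1, 6, 8], [2]].
Insert 3: 3 bumps 6 from row 1; 6 appends to row 2. P = [[1, 3, 8], [2, 6]].
Insert 4: 4 bumps 8 from row 1; 8 appends to row 2. P = [[1, 3, 4], [2, 6, 8]].
Insert 7: appended to row 1. P = [[1, 3, 4, 7], [2, 6, 8]].
Insert 5: 5 bumps 7 from row 1; 7 bumps 8 from row 2; 8 starts row 3. P = [[1, 3, 4, 5], [2, 6, 7], [8]].

So P = [[1, 3, 4, 5], [2, 6, 7], [8]].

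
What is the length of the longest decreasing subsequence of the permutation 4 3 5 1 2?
3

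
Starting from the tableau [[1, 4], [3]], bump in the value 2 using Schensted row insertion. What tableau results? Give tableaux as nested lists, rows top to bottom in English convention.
In row 1, 2 replaces 4 (the leftmost entry greater than 2); 4 is bumped to row 2. 4 is appended to row 2. The new tableau is [[1, 2], [3, 4]].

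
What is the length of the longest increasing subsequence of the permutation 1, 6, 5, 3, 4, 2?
3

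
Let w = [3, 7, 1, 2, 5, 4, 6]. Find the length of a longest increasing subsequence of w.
4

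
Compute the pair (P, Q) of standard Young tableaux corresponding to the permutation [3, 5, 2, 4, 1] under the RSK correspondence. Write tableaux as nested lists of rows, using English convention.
Insert each entry of the permutation into P by Schensted row insertion, recording in Q the position of each new cell.

Insert 3: appended to row 1. P = [[3]].
Insert 5: appended to row 1. P = [[3, 5]].
Insert 2: 2 bumps 3 from row 1; 3 starts row 2. P = [[2, 5], [3]].
Insert 4: 4 bumps 5 from row 1; 5 appends to row 2. P = [[2, 4], [3, 5]].
Insert 1: 1 bumps 2 from row 1; 2 bumps 3 from row 2; 3 starts row 3. P = [[1, 4], [2, 5], [3]].

So P = [[1, 4], [2, 5], [3]], Q = [[1, 2], [3, 4], [5]].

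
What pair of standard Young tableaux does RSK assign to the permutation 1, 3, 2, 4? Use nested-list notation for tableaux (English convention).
Insert each entry of the permutation into P by Schensted row insertion, recording in Q the position of each new cell.

Insert 1: appended to row 1. P = [[1]].
Insert 3: appended to row 1. P = [[1, 3]].
Insert 2: 2 bumps 3 from row 1; 3 starts row 2. P = [[1, 2], [3]].
Insert 4: appended to row 1. P = [[1, 2, 4], [3]].

So P = [[1, 2, 4], [3]], Q = [[1, 2, 4], [3]].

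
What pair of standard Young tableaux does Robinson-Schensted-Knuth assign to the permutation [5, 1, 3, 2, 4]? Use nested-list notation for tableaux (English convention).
P = [[1, 2, 4], [3], [5]], Q = [[1, 3, 5], [2], [4]]

Insert each entry of the permutation into P by Schensted row insertion, recording in Q the position of each new cell.

Insert 5: appended to row 1. P = [[5]], Q = [[1]].
Insert 1: 1 bumps 5 from row 1; 5 starts row 2. P = [[1], [5]], Q = [[1], [2]].
Insert 3: appended to row 1. P = [[1, 3], [5]], Q = [[1, 3], [2]].
Insert 2: 2 bumps 3 from row 1; 3 bumps 5 from row 2; 5 starts row 3. P = [[1, 2], [3], [5]], Q = [[1, 3], [2], [4]].
Insert 4: appended to row 1. P = [[1, 2, 4], [3], [5]], Q = [[1, 3, 5], [2], [4]].

So P = [[1, 2, 4], [3], [5]], Q = [[1, 3, 5], [2], [4]].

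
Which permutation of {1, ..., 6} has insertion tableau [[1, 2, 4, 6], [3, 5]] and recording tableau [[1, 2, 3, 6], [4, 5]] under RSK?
Reverse the RSK construction: for i from n down to 1, find the cell of Q containing i, remove the entry at that cell from P, and reverse-bump it up through P; the value ejected from row 1 is w(i).

Step i=6: Q has 6 at row 1, column 4; remove that cell from P, ejecting 6. So w(6) = 6. P is now [[1, 2, 4], [3, 5]].
Step i=5: Q has 5 at row 2, column 2; remove 5 from row 2 of P and reverse-bump: 5 enters row 1 and ejects 4. So w(5) = 4. P is now [[1, 2, 5], [3]].
Step i=4: Q has 4 at row 2, column 1; remove 3 from row 2 of P and reverse-bump: 3 enters row 1 and ejects 2. So w(4) = 2. P is now [[1, 3, 5]].
Step i=3: Q has 3 at row 1, column 3; remove that cell from P, ejecting 5. So w(3) = 5. P is now [[1, 3]].
Step i=2: Q has 2 at row 1, column 2; remove that cell from P, ejecting 3. So w(2) = 3. P is now [[1]].
Step i=1: Q has 1 at row 1, column 1; remove that cell from P, ejecting 1. So w(1) = 1. P is now [].

So w = 1 3 5 2 4 6.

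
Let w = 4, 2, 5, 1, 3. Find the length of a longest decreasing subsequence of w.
3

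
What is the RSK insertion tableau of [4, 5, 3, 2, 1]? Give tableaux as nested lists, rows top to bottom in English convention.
Insert 4: appended to row 1. P = [[4]].
Insert 5: appended to row 1. P = [[4, 5]].
Insert 3: 3 bumps 4 from row 1; 4 starts row 2. P = [[3, 5], [4]].
Insert 2: 2 bumps 3 from row 1; 3 bumps 4 from row 2; 4 starts row 3. P = [[2, 5], [3], [4]].
Insert 1: 1 bumps 2 from row 1; 2 bumps 3 from row 2; 3 bumps 4 from row 3; 4 starts row 4. P = [[1, 5], [2], [3], [4]].

So P = [[1, 5], [2], [3], [4]].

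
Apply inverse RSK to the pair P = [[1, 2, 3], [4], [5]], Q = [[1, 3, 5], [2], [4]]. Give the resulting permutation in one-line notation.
Reverse the RSK construction: for i from n down to 1, find the cell of Q containing i, remove the entry at that cell from P, and reverse-bump it up through P; the value ejected from row 1 is w(i).

Step i=5: Q has 5 at row 1, column 3; remove that cell from P, ejecting 3. So w(5) = 3. P is now [[1, 2], [4], [5]].
Step i=4: Q has 4 at row 3, column 1; remove 5 from row 3 of P and reverse-bump: 5 enters row 2 and ejects 4; 4 enters row 1 and ejects 2. So w(4) = 2. P is now [[1, 4], [5]].
Step i=3: Q has 3 at row 1, column 2; remove that cell from P, ejecting 4. So w(3) = 4. P is now [[1], [5]].
Step i=2: Q has 2 at row 2, column 1; remove 5 from row 2 of P and reverse-bump: 5 enters row 1 and ejects 1. So w(2) = 1. P is now [[5]].
Step i=1: Q has 1 at row 1, column 1; remove that cell from P, ejecting 5. So w(1) = 5. P is now [].

So w = 5 1 4 2 3.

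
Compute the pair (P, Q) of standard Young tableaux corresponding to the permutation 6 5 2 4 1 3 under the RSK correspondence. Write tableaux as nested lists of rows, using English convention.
P = [[1, 3], [2, 4], [5], [6]], Q = [[1, 4], [2, 6], [3], [5]]

Insert each entry of the permutation into P by Schensted row insertion, recording in Q the position of each new cell.

After inserting 6: P = [[6]].
After inserting 5: P = [[5], [6]].
After inserting 2: P = [[2], [5], [6]].
After inserting 4: P = [[2, 4], [5], [6]].
After inserting 1: P = [[1, 4], [2], [5], [6]].
After inserting 3: P = [[1, 3], [2, 4], [5], [6]].

So P = [[1, 3], [2, 4], [5], [6]], Q = [[1, 4], [2, 6], [3], [5]].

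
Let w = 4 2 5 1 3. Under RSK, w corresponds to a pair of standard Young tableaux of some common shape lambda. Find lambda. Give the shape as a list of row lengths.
Row-insert each entry into an empty tableau.

After inserting 4: P = [[4]].
After inserting 2: P = [[2], [4]].
After inserting 5: P = [[2, 5], [4]].
After inserting 1: P = [[1, 5], [2], [4]].
After inserting 3: P = [[1, 3], [2, 5], [4]].

The final insertion tableau P = [[1, 3], [2, 5], [4]] has shape [2, 2, 1].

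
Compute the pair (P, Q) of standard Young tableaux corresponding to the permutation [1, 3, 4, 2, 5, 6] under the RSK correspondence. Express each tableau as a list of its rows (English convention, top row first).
Insert each entry of the permutation into P by Schensted row insertion, recording in Q the position of each new cell.

Insert 1: appended to row 1. P = [[1]].
Insert 3: appended to row 1. P = [[1, 3]].
Insert 4: appended to row 1. P = [[1, 3, 4]].
Insert 2: 2 bumps 3 from row 1; 3 starts row 2. P = [[1, 2, 4], [3]].
Insert 5: appended to row 1. P = [[1, 2, 4, 5], [3]].
Insert 6: appended to row 1. P = [[1, 2, 4, 5, 6], [3]].

So P = [[1, 2, 4, 5, 6], [3]], Q = [[1, 2, 3, 5, 6], [4]].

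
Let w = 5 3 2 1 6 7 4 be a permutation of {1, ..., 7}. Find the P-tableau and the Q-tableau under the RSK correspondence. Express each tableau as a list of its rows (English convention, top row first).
P = [[1, 4, 7], [2, 6], [3], [5]], Q = [[1, 5, 6], [2, 7], [3], [4]]

Insert each entry of the permutation into P by Schensted row insertion, recording in Q the position of each new cell.

Insert 5: appended to row 1. P = [[5]].
Insert 3: 3 bumps 5 from row 1; 5 starts row 2. P = [[3], [5]].
Insert 2: 2 bumps 3 from row 1; 3 bumps 5 from row 2; 5 starts row 3. P = [[2], [3], [5]].
Insert 1: 1 bumps 2 from row 1; 2 bumps 3 from row 2; 3 bumps 5 from row 3; 5 starts row 4. P = [[1], [2], [3], [5]].
Insert 6: appended to row 1. P = [[1, 6], [2], [3], [5]].
Insert 7: appended to row 1. P = [[1, 6, 7], [2], [3], [5]].
Insert 4: 4 bumps 6 from row 1; 6 appends to row 2. P = [[1, 4, 7], [2, 6], [3], [5]].

So P = [[1, 4, 7], [2, 6], [3], [5]], Q = [[1, 5, 6], [2, 7], [3], [4]].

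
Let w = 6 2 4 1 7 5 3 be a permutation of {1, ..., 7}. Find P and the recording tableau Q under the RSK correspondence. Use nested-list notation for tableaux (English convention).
Insert each entry of the permutation into P by Schensted row insertion, recording in Q the position of each new cell.

Insert 6: appended to row 1. P = [[6]], Q = [[1]].
Insert 2: 2 bumps 6 from row 1; 6 starts row 2. P = [[2], [6]], Q = [[1], [2]].
Insert 4: appended to row 1. P = [[2, 4], [6]], Q = [[1, 3], [2]].
Insert 1: 1 bumps 2 from row 1; 2 bumps 6 from row 2; 6 starts row 3. P = [[1, 4], [2], [6]], Q = [[1, 3], [2], [4]].
Insert 7: appended to row 1. P = [[1, 4, 7], [2], [6]], Q = [[1, 3, 5], [2], [4]].
Insert 5: 5 bumps 7 from row 1; 7 appends to row 2. P = [[1, 4, 5], [2, 7], [6]], Q = [[1, 3, 5], [2, 6], [4]].
Insert 3: 3 bumps 4 from row 1; 4 bumps 7 from row 2; 7 appends to row 3. P = [[1, 3, 5], [2, 4], [6, 7]], Q = [[1, 3, 5], [2, 6], [4, 7]].

So P = [[1, 3, 5], [2, 4], [6, 7]], Q = [[1, 3, 5], [2, 6], [4, 7]].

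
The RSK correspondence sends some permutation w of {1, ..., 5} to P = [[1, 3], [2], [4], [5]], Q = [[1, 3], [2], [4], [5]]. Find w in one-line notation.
Reverse the RSK construction: for i from n down to 1, find the cell of Q containing i, remove the entry at that cell from P, and reverse-bump it up through P; the value ejected from row 1 is w(i).

Step i=5: Q has 5 at row 4, column 1; remove 5 from row 4 of P and reverse-bump: 5 enters row 3 and ejects 4; 4 enters row 2 and ejects 2; 2 enters row 1 and ejects 1. So w(5) = 1. P is now [[2, 3], [4], [5]].
Step i=4: Q has 4 at row 3, column 1; remove 5 from row 3 of P and reverse-bump: 5 enters row 2 and ejects 4; 4 enters row 1 and ejects 3. So w(4) = 3. P is now [[2, 4], [5]].
Step i=3: Q has 3 at row 1, column 2; remove that cell from P, ejecting 4. So w(3) = 4. P is now [[2], [5]].
Step i=2: Q has 2 at row 2, column 1; remove 5 from row 2 of P and reverse-bump: 5 enters row 1 and ejects 2. So w(2) = 2. P is now [[5]].
Step i=1: Q has 1 at row 1, column 1; remove that cell from P, ejecting 5. So w(1) = 5. P is now [].

So w = 5 2 4 3 1.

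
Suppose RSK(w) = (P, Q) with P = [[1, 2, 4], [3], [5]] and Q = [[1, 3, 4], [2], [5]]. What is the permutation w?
Reverse the RSK construction: for i from n down to 1, find the cell of Q containing i, remove the entry at that cell from P, and reverse-bump it up through P; the value ejected from row 1 is w(i).

Step i=5: Q has 5 at row 3, column 1; remove 5 from row 3 of P and reverse-bump: 5 enters row 2 and ejects 3; 3 enters row 1 and ejects 2. So w(5) = 2. P is now [[1, 3, 4], [5]].
Step i=4: Q has 4 at row 1, column 3; remove that cell from P, ejecting 4. So w(4) = 4. P is now [[1, 3], [5]].
Step i=3: Q has 3 at row 1, column 2; remove that cell from P, ejecting 3. So w(3) = 3. P is now [[1], [5]].
Step i=2: Q has 2 at row 2, column 1; remove 5 from row 2 of P and reverse-bump: 5 enters row 1 and ejects 1. So w(2) = 1. P is now [[5]].
Step i=1: Q has 1 at row 1, column 1; remove that cell from P, ejecting 5. So w(1) = 5. P is now [].

So w = 5 1 3 4 2.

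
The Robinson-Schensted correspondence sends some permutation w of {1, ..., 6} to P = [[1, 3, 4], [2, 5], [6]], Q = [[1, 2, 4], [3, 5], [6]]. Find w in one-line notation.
Reverse the RSK construction: for i from n down to 1, find the cell of Q containing i, remove the entry at that cell from P, and reverse-bump it up through P; the value ejected from row 1 is w(i).

Step i=6: Q has 6 at row 3, column 1; remove 6 from row 3 of P and reverse-bump: 6 enters row 2 and ejects 5; 5 enters row 1 and ejects 4. So w(6) = 4. P is now [[1, 3, 5], [2, 6]].
Step i=5: Q has 5 at row 2, column 2; remove 6 from row 2 of P and reverse-bump: 6 enters row 1 and ejects 5. So w(5) = 5. P is now [[1, 3, 6], [2]].
Step i=4: Q has 4 at row 1, column 3; remove that cell from P, ejecting 6. So w(4) = 6. P is now [[1, 3], [2]].
Step i=3: Q has 3 at row 2, column 1; remove 2 from row 2 of P and reverse-bump: 2 enters row 1 and ejects 1. So w(3) = 1. P is now [[2, 3]].
Step i=2: Q has 2 at row 1, column 2; remove that cell from P, ejecting 3. So w(2) = 3. P is now [[2]].
Step i=1: Q has 1 at row 1, column 1; remove that cell from P, ejecting 2. So w(1) = 2. P is now [].

So w = 2 3 1 6 5 4.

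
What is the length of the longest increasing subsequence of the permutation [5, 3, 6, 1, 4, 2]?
2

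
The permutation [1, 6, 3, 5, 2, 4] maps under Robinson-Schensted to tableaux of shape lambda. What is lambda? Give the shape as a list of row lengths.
Row-insert each entry into an empty tableau.

After inserting 1: P = [[1]].
After inserting 6: P = [[1, 6]].
After inserting 3: P = [[1, 3], [6]].
After inserting 5: P = [[1, 3, 5], [6]].
After inserting 2: P = [[1, 2, 5], [3], [6]].
After inserting 4: P = [[1, 2, 4], [3, 5], [6]].

The final insertion tableau P = [[1, 2, 4], [3, 5], [6]] has shape [3, 2, 1].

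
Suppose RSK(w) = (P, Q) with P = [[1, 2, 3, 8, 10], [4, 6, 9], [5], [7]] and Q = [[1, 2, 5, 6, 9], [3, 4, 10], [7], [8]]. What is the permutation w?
5 7 1 2 6 9 4 3 10 8

Reverse RSK: for i = n, n-1, ..., 1, locate i in Q, remove the corresponding corner cell from P, and reverse-bump its entry up through P; the value ejected from row 1 is w(i).

So w = 5 7 1 2 6 9 4 3 10 8.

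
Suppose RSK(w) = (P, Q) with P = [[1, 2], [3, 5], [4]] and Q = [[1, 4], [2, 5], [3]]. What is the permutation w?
4 3 1 5 2

Reverse the RSK construction: for i from n down to 1, find the cell of Q containing i, remove the entry at that cell from P, and reverse-bump it up through P; the value ejected from row 1 is w(i).

Step i=5: Q has 5 at row 2, column 2; remove 5 from row 2 of P and reverse-bump: 5 enters row 1 and ejects 2. So w(5) = 2. P is now [[1, 5], [3], [4]].
Step i=4: Q has 4 at row 1, column 2; remove that cell from P, ejecting 5. So w(4) = 5. P is now [[1], [3], [4]].
Step i=3: Q has 3 at row 3, column 1; remove 4 from row 3 of P and reverse-bump: 4 enters row 2 and ejects 3; 3 enters row 1 and ejects 1. So w(3) = 1. P is now [[3], [4]].
Step i=2: Q has 2 at row 2, column 1; remove 4 from row 2 of P and reverse-bump: 4 enters row 1 and ejects 3. So w(2) = 3. P is now [[4]].
Step i=1: Q has 1 at row 1, column 1; remove that cell from P, ejecting 4. So w(1) = 4. P is now [].

So w = 4 3 1 5 2.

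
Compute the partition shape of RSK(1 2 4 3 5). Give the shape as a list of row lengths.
[4, 1]

Row-insert each entry into an empty tableau.

After inserting 1: P = [[1]].
After inserting 2: P = [[1, 2]].
After inserting 4: P = [[1, 2, 4]].
After inserting 3: P = [[1, 2, 3], [4]].
After inserting 5: P = [[1, 2, 3, 5], [4]].

The final insertion tableau P = [[1, 2, 3, 5], [4]] has shape [4, 1].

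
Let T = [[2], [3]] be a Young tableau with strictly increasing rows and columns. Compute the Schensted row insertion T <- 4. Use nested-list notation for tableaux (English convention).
[[2, 4], [3]]

4 is larger than every entry of row 1, so it is appended to row 1. The new tableau is [[2, 4], [3]].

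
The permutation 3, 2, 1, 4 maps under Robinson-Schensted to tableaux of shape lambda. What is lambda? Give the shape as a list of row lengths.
RSK row insertion gives P = [[1, 4], [2], [3]], which has shape [2, 1, 1].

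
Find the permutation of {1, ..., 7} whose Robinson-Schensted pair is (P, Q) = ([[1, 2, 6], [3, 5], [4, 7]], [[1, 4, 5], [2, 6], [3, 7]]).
Reverse the RSK construction: for i from n down to 1, find the cell of Q containing i, remove the entry at that cell from P, and reverse-bump it up through P; the value ejected from row 1 is w(i).

Step i=7: Q has 7 at row 3, column 2; remove 7 from row 3 of P and reverse-bump: 7 enters row 2 and ejects 5; 5 enters row 1 and ejects 2. So w(7) = 2. P is now [[1, 5, 6], [3, 7], [4]].
Step i=6: Q has 6 at row 2, column 2; remove 7 from row 2 of P and reverse-bump: 7 enters row 1 and ejects 6. So w(6) = 6. P is now [[1, 5, 7], [3], [4]].
Step i=5: Q has 5 at row 1, column 3; remove that cell from P, ejecting 7. So w(5) = 7. P is now [[1, 5], [3], [4]].
Step i=4: Q has 4 at row 1, column 2; remove that cell from P, ejecting 5. So w(4) = 5. P is now [[1], [3], [4]].
Step i=3: Q has 3 at row 3, column 1; remove 4 from row 3 of P and reverse-bump: 4 enters row 2 and ejects 3; 3 enters row 1 and ejects 1. So w(3) = 1. P is now [[3], [4]].
Step i=2: Q has 2 at row 2, column 1; remove 4 from row 2 of P and reverse-bump: 4 enters row 1 and ejects 3. So w(2) = 3. P is now [[4]].
Step i=1: Q has 1 at row 1, column 1; remove that cell from P, ejecting 4. So w(1) = 4. P is now [].

So w = 4 3 1 5 7 6 2.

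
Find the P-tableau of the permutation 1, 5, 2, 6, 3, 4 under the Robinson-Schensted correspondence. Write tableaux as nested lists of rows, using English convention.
Insert 1: appended to row 1. P = [[1]].
Insert 5: appended to row 1. P = [[1, 5]].
Insert 2: 2 bumps 5 from row 1; 5 starts row 2. P = [[1, 2], [5]].
Insert 6: appended to row 1. P = [[1, 2, 6], [5]].
Insert 3: 3 bumps 6 from row 1; 6 appends to row 2. P = [[1, 2, 3], [5, 6]].
Insert 4: appended to row 1. P = [[1, 2, 3, 4], [5, 6]].

So P = [[1, 2, 3, 4], [5, 6]].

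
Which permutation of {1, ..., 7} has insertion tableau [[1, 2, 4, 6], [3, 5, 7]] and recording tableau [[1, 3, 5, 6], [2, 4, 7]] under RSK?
3 1 5 2 4 7 6

Reverse RSK: for i = n, n-1, ..., 1, locate i in Q, remove the corresponding corner cell from P, and reverse-bump its entry up through P; the value ejected from row 1 is w(i).

So w = 3 1 5 2 4 7 6.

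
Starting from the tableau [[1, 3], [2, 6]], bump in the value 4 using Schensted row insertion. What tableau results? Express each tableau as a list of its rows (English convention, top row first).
[[1, 3, 4], [2, 6]]

4 is larger than every entry of row 1, so it is appended to row 1. The new tableau is [[1, 3, 4], [2, 6]].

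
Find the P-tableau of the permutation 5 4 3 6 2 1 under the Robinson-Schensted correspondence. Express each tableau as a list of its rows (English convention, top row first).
P = [[1, 6], [2], [3], [4], [5]]

After inserting 5: P = [[5]].
After inserting 4: P = [[4], [5]].
After inserting 3: P = [[3], [4], [5]].
After inserting 6: P = [[3, 6], [4], [5]].
After inserting 2: P = [[2, 6], [3], [4], [5]].
After inserting 1: P = [[1, 6], [2], [3], [4], [5]].

So P = [[1, 6], [2], [3], [4], [5]].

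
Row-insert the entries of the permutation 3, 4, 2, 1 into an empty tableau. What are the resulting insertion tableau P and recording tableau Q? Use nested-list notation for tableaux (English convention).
P = [[1, 4], [2], [3]], Q = [[1, 2], [3], [4]]

Insert each entry of the permutation into P by Schensted row insertion, recording in Q the position of each new cell.

After inserting 3: P = [[3]].
After inserting 4: P = [[3, 4]].
After inserting 2: P = [[2, 4], [3]].
After inserting 1: P = [[1, 4], [2], [3]].

So P = [[1, 4], [2], [3]], Q = [[1, 2], [3], [4]].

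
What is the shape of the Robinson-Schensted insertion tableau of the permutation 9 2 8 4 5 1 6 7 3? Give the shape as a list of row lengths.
Row-insert each entry into an empty tableau.

After inserting 9: P = [[9]].
After inserting 2: P = [[2], [9]].
After inserting 8: P = [[2, 8], [9]].
After inserting 4: P = [[2, 4], [8], [9]].
After inserting 5: P = [[2, 4, 5], [8], [9]].
After inserting 1: P = [[1, 4, 5], [2], [8], [9]].
After inserting 6: P = [[1, 4, 5, 6], [2], [8], [9]].
After inserting 7: P = [[1, 4, 5, 6, 7], [2], [8], [9]].
After inserting 3: P = [[1, 3, 5, 6, 7], [2, 4], [8], [9]].

The final insertion tableau P = [[1, 3, 5, 6, 7], [2, 4], [8], [9]] has shape [5, 2, 1, 1].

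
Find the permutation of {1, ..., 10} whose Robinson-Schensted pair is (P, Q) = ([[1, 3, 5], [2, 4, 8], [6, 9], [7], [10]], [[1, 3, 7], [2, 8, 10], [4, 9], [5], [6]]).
Reverse the RSK construction: for i from n down to 1, find the cell of Q containing i, remove the entry at that cell from P, and reverse-bump it up through P; the value ejected from row 1 is w(i).

Step i=10: Q has 10 at row 2, column 3; remove 8 from row 2 of P and reverse-bump: 8 enters row 1 and ejects 5. So w(10) = 5. P is now [[1, 3, 8], [2, 4], [6, 9], [7], [10]].
Step i=9: Q has 9 at row 3, column 2; remove 9 from row 3 of P and reverse-bump: 9 enters row 2 and ejects 4; 4 enters row 1 and ejects 3. So w(9) = 3. P is now [[1, 4, 8], [2, 9], [6], [7], [10]].
Step i=8: Q has 8 at row 2, column 2; remove 9 from row 2 of P and reverse-bump: 9 enters row 1 and ejects 8. So w(8) = 8. P is now [[1, 4, 9], [2], [6], [7], [10]].
Step i=7: Q has 7 at row 1, column 3; remove that cell from P, ejecting 9. So w(7) = 9. P is now [[1, 4], [2], [6], [7], [10]].
Step i=6: Q has 6 at row 5, column 1; remove 10 from row 5 of P and reverse-bump: 10 enters row 4 and ejects 7; 7 enters row 3 and ejects 6; 6 enters row 2 and ejects 2; 2 enters row 1 and ejects 1. So w(6) = 1. P is now [[2, 4], [6], [7], [10]].
Step i=5: Q has 5 at row 4, column 1; remove 10 from row 4 of P and reverse-bump: 10 enters row 3 and ejects 7; 7 enters row 2 and ejects 6; 6 enters row 1 and ejects 4. So w(5) = 4. P is now [[2, 6], [7], [10]].
Step i=4: Q has 4 at row 3, column 1; remove 10 from row 3 of P and reverse-bump: 10 enters row 2 and ejects 7; 7 enters row 1 and ejects 6. So w(4) = 6. P is now [[2, 7], [10]].
Step i=3: Q has 3 at row 1, column 2; remove that cell from P, ejecting 7. So w(3) = 7. P is now [[2], [10]].
Step i=2: Q has 2 at row 2, column 1; remove 10 from row 2 of P and reverse-bump: 10 enters row 1 and ejects 2. So w(2) = 2. P is now [[10]].
Step i=1: Q has 1 at row 1, column 1; remove that cell from P, ejecting 10. So w(1) = 10. P is now [].

So w = 10 2 7 6 4 1 9 8 3 5.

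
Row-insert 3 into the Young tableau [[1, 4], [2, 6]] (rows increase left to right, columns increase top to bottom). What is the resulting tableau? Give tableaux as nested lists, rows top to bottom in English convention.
[[1, 3], [2, 4], [6]]

In row 1, 3 replaces 4 (the leftmost entry greater than 3); 4 is bumped to row 2. In row 2, 4 replaces 6 (the leftmost entry greater than 4); 6 is bumped to row 3. 6 starts a new row 3. The new tableau is [[1, 3], [2, 4], [6]].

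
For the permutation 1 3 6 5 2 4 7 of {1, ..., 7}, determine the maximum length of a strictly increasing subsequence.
4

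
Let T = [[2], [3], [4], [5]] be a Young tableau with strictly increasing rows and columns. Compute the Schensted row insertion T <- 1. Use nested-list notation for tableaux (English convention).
In row 1, 1 replaces 2 (the leftmost entry greater than 1); 2 is bumped to row 2. In row 2, 2 replaces 3 (the leftmost entry greater than 2); 3 is bumped to row 3. In row 3, 3 replaces 4 (the leftmost entry greater than 3); 4 is bumped to row 4. In row 4, 4 replaces 5 (the leftmost entry greater than 4); 5 is bumped to row 5. 5 starts a new row 5. The new tableau is [[1], [2], [3], [4], [5]].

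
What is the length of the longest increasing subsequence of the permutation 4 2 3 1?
2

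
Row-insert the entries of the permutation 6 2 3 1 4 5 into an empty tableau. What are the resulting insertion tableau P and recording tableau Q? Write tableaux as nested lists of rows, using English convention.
P = [[1, 3, 4, 5], [2], [6]], Q = [[1, 3, 5, 6], [2], [4]]

Insert each entry of the permutation into P by Schensted row insertion, recording in Q the position of each new cell.

Insert 6: appended to row 1. P = [[6]], Q = [[1]].
Insert 2: 2 bumps 6 from row 1; 6 starts row 2. P = [[2], [6]], Q = [[1], [2]].
Insert 3: appended to row 1. P = [[2, 3], [6]], Q = [[1, 3], [2]].
Insert 1: 1 bumps 2 from row 1; 2 bumps 6 from row 2; 6 starts row 3. P = [[1, 3], [2], [6]], Q = [[1, 3], [2], [4]].
Insert 4: appended to row 1. P = [[1, 3, 4], [2], [6]], Q = [[1, 3, 5], [2], [4]].
Insert 5: appended to row 1. P = [[1, 3, 4, 5], [2], [6]], Q = [[1, 3, 5, 6], [2], [4]].

So P = [[1, 3, 4, 5], [2], [6]], Q = [[1, 3, 5, 6], [2], [4]].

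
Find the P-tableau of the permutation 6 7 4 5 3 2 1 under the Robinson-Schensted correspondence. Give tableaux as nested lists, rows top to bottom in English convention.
P = [[1, 5], [2, 7], [3], [4], [6]]

After inserting 6: P = [[6]].
After inserting 7: P = [[6, 7]].
After inserting 4: P = [[4, 7], [6]].
After inserting 5: P = [[4, 5], [6, 7]].
After inserting 3: P = [[3, 5], [4, 7], [6]].
After inserting 2: P = [[2, 5], [3, 7], [4], [6]].
After inserting 1: P = [[1, 5], [2, 7], [3], [4], [6]].

So P = [[1, 5], [2, 7], [3], [4], [6]].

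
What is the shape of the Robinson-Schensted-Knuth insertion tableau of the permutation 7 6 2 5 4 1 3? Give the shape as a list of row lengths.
Row-insert each entry into an empty tableau.

After inserting 7: P = [[7]].
After inserting 6: P = [[6], [7]].
After inserting 2: P = [[2], [6], [7]].
After inserting 5: P = [[2, 5], [6], [7]].
After inserting 4: P = [[2, 4], [5], [6], [7]].
After inserting 1: P = [[1, 4], [2], [5], [6], [7]].
After inserting 3: P = [[1, 3], [2, 4], [5], [6], [7]].

The final insertion tableau P = [[1, 3], [2, 4], [5], [6], [7]] has shape [2, 2, 1, 1, 1].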